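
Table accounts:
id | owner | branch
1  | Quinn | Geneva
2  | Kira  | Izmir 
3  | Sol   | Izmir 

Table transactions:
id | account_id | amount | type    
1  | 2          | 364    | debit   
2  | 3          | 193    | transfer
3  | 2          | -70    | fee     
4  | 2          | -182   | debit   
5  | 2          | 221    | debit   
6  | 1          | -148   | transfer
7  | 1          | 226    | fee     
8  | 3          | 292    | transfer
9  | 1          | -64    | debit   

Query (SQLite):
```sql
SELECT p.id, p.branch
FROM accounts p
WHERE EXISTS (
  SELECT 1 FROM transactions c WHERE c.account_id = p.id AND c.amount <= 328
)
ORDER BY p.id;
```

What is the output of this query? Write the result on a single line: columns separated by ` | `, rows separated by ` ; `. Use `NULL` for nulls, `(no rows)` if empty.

1 | Geneva ; 2 | Izmir ; 3 | Izmir

For each accounts row, check whether any transactions with matching account_id has amount <= 328.
Keep rows where that is true.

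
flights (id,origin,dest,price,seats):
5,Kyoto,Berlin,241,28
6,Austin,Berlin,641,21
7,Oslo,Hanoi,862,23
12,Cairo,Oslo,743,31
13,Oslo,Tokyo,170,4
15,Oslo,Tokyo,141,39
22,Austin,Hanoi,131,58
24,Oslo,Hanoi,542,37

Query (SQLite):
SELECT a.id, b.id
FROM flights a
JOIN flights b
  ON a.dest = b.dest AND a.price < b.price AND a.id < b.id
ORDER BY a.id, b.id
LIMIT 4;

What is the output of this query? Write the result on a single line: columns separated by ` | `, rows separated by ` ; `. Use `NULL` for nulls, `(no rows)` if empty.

Pairs (a,b) with same dest, a.price < b.price, a.id < b.id.
dest groups: Berlin:{5,6} Hanoi:{7,22,24} Oslo:{12} Tokyo:{13,15}
Ordered by (a.id, b.id); first 4.

5 | 6 ; 22 | 24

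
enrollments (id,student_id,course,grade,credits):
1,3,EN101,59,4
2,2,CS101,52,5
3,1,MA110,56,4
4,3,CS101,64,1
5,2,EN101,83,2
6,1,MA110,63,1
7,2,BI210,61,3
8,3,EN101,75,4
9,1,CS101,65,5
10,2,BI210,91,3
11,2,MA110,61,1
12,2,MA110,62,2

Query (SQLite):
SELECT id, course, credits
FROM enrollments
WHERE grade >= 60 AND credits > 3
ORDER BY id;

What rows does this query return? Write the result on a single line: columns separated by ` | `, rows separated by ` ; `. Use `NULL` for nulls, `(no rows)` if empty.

8 | EN101 | 4 ; 9 | CS101 | 5

grade >= 60: ids {4, 5, 6, 7, 8, 9, 10, 11, 12}
credits > 3: ids {1, 2, 3, 8, 9}
Combine with AND.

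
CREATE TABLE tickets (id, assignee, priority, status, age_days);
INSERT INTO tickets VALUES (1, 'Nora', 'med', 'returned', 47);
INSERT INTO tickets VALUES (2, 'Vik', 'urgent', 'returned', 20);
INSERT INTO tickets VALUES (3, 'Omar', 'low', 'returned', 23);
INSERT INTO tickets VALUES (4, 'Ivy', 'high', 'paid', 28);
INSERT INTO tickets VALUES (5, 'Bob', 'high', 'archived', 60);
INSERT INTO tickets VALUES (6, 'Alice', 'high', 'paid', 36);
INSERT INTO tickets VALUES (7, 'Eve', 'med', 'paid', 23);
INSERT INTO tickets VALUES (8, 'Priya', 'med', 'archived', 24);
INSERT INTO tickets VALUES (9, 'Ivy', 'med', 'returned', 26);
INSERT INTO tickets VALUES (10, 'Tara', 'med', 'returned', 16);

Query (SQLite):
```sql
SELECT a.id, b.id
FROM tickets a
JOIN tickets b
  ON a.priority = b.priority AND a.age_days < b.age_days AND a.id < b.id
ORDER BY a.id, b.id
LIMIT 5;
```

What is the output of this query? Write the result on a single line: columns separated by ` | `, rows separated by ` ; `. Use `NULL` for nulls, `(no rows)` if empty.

4 | 5 ; 4 | 6 ; 7 | 8 ; 7 | 9 ; 8 | 9

Pairs (a,b) with same priority, a.age_days < b.age_days, a.id < b.id.
priority groups: high:{4,5,6} low:{3} med:{1,7,8,9,10} urgent:{2}
Ordered by (a.id, b.id); first 5.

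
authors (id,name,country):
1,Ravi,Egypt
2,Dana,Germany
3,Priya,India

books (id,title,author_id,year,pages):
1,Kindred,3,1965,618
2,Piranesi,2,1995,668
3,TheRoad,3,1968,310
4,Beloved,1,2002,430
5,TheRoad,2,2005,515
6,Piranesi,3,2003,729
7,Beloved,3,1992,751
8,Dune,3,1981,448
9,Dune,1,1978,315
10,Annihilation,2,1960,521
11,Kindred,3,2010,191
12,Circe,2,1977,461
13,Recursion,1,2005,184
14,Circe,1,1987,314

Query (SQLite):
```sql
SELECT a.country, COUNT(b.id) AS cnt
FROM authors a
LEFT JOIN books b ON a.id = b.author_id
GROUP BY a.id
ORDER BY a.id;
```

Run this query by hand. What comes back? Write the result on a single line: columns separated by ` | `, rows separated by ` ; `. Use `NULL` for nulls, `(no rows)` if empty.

LEFT JOIN keeps every authors row; unmatched ones get NULL for books columns.
Group by authors.id and compute COUNT(b.id). COUNT(col) of an all-NULL group is 0.
  1: ids {4, 9, 13, 14} → COUNT(b.id)=4
  2: ids {2, 5, 10, 12} → COUNT(b.id)=4
  3: ids {1, 3, 6, 7, 8, 11} → COUNT(b.id)=6

Egypt | 4 ; Germany | 4 ; India | 6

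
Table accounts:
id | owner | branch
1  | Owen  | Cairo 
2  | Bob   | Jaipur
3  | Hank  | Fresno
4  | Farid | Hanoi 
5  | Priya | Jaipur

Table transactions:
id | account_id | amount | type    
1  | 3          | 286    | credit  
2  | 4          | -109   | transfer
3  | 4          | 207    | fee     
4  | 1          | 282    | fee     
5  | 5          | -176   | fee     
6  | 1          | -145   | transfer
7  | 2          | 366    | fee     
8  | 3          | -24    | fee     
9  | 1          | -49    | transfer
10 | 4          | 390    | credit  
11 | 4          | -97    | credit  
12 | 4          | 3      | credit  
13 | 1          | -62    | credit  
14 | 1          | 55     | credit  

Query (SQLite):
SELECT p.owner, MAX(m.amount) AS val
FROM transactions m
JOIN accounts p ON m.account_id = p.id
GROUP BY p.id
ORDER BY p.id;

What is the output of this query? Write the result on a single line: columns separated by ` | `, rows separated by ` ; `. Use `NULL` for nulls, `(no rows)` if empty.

Join each transactions row to its accounts via account_id.
Group joined rows by accounts.id; compute MAX(m.amount) per group.
  1: ids {4, 6, 9, 13, 14} → MAX(m.amount)=282
  2: ids {7} → MAX(m.amount)=366
  3: ids {1, 8} → MAX(m.amount)=286
  4: ids {2, 3, 10, 11, 12} → MAX(m.amount)=390
  5: ids {5} → MAX(m.amount)=-176

Owen | 282 ; Bob | 366 ; Hank | 286 ; Farid | 390 ; Priya | -176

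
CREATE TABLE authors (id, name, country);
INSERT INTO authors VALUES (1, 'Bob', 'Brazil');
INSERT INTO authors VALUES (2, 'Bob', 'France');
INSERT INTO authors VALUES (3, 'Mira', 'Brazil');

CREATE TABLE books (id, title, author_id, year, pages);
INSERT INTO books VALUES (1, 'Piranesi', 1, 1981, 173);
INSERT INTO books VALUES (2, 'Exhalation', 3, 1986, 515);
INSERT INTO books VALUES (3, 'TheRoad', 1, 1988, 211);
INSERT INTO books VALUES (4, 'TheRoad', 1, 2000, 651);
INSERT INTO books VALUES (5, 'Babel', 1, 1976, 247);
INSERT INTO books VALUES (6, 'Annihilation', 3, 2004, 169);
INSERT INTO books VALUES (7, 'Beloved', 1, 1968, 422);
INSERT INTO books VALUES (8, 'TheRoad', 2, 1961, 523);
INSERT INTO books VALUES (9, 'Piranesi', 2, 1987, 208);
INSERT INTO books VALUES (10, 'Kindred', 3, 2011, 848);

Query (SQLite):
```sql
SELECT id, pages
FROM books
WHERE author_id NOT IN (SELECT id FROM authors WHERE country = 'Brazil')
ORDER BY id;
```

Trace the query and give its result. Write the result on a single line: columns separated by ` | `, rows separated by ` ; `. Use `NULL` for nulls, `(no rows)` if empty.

8 | 523 ; 9 | 208

Inner query: authors.id where country = 'Brazil'.
Outer: keep books rows whose author_id is not in that set.
Inner query → {1, 3}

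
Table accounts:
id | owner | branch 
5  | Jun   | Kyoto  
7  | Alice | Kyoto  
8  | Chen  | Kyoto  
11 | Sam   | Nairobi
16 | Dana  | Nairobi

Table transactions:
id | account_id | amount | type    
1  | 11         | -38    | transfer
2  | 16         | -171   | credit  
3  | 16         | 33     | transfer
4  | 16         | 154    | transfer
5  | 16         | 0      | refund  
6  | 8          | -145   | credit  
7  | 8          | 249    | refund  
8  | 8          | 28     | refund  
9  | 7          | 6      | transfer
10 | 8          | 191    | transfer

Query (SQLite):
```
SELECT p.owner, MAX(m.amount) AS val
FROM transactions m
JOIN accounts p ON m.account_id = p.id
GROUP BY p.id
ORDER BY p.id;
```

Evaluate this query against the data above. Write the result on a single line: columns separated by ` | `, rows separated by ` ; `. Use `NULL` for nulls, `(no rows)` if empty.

Alice | 6 ; Chen | 249 ; Sam | -38 ; Dana | 154

Join each transactions row to its accounts via account_id.
Group joined rows by accounts.id; compute MAX(m.amount) per group.
  7: ids {9} → MAX(m.amount)=6
  8: ids {6, 7, 8, 10} → MAX(m.amount)=249
  11: ids {1} → MAX(m.amount)=-38
  16: ids {2, 3, 4, 5} → MAX(m.amount)=154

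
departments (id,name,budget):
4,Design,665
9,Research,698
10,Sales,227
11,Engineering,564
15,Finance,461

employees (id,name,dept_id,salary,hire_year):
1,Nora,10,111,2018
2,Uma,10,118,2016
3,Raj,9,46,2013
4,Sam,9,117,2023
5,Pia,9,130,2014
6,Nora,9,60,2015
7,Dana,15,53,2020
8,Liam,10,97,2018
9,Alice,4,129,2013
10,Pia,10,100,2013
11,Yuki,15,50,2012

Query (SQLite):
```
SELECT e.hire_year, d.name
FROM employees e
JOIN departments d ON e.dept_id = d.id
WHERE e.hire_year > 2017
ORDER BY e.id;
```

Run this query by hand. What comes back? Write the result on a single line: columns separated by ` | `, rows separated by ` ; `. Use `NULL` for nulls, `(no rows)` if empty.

2018 | Sales ; 2023 | Research ; 2020 | Finance ; 2018 | Sales

Each employees row matches the departments row where dept_id = departments.id.
Then keep rows with e.hire_year > 2017.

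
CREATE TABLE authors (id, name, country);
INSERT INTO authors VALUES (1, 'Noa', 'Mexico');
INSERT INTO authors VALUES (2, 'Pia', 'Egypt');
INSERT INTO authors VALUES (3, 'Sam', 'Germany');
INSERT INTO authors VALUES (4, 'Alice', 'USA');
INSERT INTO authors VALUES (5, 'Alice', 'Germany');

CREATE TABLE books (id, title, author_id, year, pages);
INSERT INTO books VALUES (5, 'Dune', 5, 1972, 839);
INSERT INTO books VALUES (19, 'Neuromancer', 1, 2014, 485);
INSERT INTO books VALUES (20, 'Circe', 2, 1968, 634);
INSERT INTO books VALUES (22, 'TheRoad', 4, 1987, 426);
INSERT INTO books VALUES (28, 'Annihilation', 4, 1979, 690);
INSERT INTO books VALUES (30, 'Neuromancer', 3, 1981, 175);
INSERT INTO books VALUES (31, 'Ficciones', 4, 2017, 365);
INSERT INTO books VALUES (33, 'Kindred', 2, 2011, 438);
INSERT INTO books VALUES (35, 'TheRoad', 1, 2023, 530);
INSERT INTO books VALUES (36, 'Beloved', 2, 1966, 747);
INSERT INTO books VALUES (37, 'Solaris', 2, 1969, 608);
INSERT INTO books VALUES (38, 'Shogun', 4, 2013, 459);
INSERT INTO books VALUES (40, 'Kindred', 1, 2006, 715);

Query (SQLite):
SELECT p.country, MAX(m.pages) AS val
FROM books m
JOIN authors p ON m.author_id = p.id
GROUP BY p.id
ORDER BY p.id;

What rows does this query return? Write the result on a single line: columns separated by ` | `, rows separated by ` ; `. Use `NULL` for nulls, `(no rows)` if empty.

Join each books row to its authors via author_id.
Group joined rows by authors.id; compute MAX(m.pages) per group.
  1: ids {19, 35, 40} → MAX(m.pages)=715
  2: ids {20, 33, 36, 37} → MAX(m.pages)=747
  3: ids {30} → MAX(m.pages)=175
  4: ids {22, 28, 31, 38} → MAX(m.pages)=690
  5: ids {5} → MAX(m.pages)=839

Mexico | 715 ; Egypt | 747 ; Germany | 175 ; USA | 690 ; Germany | 839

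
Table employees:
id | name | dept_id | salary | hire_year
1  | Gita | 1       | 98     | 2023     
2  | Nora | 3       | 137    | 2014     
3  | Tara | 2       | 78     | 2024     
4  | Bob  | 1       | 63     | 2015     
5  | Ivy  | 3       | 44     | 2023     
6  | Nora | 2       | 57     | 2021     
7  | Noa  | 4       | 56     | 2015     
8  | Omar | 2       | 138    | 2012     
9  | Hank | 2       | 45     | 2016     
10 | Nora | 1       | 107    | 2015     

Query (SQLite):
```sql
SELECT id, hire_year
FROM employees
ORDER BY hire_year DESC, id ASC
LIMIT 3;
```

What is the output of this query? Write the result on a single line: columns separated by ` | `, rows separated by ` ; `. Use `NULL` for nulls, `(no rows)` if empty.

3 | 2024 ; 1 | 2023 ; 5 | 2023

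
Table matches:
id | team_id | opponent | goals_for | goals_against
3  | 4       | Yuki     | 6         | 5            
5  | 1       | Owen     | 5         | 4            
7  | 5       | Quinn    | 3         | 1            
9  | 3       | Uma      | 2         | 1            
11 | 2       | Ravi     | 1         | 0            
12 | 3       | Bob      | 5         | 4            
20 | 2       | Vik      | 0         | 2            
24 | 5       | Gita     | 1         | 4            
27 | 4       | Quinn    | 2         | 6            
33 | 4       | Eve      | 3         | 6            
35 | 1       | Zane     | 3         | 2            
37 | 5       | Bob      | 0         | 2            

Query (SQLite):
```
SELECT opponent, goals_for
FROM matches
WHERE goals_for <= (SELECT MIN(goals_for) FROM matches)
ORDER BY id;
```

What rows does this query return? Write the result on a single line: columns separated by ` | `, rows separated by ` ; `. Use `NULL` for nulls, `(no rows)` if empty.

Vik | 0 ; Bob | 0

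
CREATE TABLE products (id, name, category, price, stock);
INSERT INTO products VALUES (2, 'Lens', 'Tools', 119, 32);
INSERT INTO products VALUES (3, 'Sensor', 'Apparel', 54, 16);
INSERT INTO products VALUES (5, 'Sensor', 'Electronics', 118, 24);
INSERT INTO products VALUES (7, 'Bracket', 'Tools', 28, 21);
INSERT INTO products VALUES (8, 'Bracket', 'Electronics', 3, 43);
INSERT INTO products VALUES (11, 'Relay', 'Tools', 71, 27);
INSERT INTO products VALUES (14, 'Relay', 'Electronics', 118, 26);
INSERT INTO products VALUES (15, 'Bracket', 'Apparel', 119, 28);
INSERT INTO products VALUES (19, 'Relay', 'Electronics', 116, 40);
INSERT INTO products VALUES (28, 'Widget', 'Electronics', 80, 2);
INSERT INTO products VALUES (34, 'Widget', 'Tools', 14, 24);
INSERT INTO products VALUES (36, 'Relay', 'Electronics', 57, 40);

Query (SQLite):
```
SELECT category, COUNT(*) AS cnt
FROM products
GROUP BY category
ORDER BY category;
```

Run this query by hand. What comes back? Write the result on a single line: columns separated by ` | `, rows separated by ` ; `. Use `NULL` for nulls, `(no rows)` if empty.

Partition products by category; compute COUNT(*) within each group.
  Apparel: ids {3, 15} → COUNT(*)=2
  Electronics: ids {5, 8, 14, 19, 28, 36} → COUNT(*)=6
  Tools: ids {2, 7, 11, 34} → COUNT(*)=4

Apparel | 2 ; Electronics | 6 ; Tools | 4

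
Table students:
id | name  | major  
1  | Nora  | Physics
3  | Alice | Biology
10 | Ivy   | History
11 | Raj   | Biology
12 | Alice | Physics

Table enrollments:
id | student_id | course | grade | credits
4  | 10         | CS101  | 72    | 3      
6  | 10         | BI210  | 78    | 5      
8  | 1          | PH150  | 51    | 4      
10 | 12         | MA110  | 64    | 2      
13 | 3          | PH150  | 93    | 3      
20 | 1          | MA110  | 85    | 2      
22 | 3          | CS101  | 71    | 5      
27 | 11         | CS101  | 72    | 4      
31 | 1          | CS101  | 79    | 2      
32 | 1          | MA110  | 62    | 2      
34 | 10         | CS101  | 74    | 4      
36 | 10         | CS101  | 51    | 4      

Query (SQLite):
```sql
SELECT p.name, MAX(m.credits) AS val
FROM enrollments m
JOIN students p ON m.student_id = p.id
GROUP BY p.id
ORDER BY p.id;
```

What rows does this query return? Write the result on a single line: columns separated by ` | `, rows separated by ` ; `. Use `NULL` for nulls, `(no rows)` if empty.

Nora | 4 ; Alice | 5 ; Ivy | 5 ; Raj | 4 ; Alice | 2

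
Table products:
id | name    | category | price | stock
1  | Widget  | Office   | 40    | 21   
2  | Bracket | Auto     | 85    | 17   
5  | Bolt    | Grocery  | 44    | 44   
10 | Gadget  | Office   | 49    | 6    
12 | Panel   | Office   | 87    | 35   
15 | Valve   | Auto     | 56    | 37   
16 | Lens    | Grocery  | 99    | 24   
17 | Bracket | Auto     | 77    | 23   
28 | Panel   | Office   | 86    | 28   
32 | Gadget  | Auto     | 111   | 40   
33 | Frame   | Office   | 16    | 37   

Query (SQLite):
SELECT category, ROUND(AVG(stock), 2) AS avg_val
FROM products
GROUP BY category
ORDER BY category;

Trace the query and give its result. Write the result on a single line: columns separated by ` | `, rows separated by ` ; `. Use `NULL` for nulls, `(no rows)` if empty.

Auto | 29.25 ; Grocery | 34 ; Office | 25.4

Partition products by category; compute ROUND(AVG(stock), 2) within each group.
  Auto: ids {2, 15, 17, 32} → ROUND(AVG(stock), 2)=29.25
  Grocery: ids {5, 16} → ROUND(AVG(stock), 2)=34
  Office: ids {1, 10, 12, 28, 33} → ROUND(AVG(stock), 2)=25.4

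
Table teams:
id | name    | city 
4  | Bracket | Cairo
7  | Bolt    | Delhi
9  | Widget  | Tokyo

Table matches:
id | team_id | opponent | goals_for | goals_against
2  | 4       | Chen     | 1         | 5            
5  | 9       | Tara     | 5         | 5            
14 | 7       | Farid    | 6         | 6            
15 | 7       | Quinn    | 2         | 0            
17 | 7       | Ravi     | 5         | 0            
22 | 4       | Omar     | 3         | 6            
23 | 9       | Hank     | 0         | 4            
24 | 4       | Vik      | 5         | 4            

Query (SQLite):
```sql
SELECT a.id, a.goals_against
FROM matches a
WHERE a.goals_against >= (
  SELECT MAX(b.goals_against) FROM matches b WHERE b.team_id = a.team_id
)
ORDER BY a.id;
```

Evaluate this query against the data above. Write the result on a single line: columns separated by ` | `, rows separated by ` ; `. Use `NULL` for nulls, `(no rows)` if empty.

For each matches row a, compute MAX(goals_against) over rows sharing a.team_id.
Keep row a if a.goals_against >= that per-group MAX.
  team_id=4: MAX(goals_against) = 6
  team_id=7: MAX(goals_against) = 6
  team_id=9: MAX(goals_against) = 5

5 | 5 ; 14 | 6 ; 22 | 6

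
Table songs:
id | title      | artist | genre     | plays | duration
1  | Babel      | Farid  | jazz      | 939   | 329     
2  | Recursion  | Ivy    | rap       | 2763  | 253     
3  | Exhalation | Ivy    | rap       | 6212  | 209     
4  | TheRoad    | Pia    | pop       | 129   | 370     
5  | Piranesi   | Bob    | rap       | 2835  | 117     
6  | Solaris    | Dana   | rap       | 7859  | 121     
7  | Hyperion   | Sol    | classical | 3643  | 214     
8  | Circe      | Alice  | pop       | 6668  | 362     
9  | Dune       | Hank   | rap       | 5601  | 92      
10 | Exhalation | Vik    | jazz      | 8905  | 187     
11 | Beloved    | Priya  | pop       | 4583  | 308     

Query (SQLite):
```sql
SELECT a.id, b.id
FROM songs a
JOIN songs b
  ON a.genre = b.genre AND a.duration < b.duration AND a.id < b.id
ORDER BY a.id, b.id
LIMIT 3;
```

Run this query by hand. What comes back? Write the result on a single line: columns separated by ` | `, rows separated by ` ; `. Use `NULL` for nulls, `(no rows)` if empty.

5 | 6

Pairs (a,b) with same genre, a.duration < b.duration, a.id < b.id.
genre groups: classical:{7} jazz:{1,10} pop:{4,8,11} rap:{2,3,5,6,9}
Ordered by (a.id, b.id); first 3.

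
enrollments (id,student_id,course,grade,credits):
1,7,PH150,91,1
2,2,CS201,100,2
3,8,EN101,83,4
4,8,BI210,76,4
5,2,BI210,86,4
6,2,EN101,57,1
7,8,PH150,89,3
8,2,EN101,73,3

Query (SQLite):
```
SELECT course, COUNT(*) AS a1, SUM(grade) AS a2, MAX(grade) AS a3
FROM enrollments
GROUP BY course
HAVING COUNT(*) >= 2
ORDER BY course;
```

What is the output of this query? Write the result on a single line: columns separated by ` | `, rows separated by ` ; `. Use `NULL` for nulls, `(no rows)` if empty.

Group enrollments by course.
Per group compute: COUNT(*), SUM(grade), MAX(grade).
HAVING: drop groups with fewer than 2 rows.
  BI210: ids {4, 5} → COUNT(*)=2, SUM(grade)=162, MAX(grade)=86
  CS201: ids {2} → COUNT(*)=1, SUM(grade)=100, MAX(grade)=100
  EN101: ids {3, 6, 8} → COUNT(*)=3, SUM(grade)=213, MAX(grade)=83
  PH150: ids {1, 7} → COUNT(*)=2, SUM(grade)=180, MAX(grade)=91

BI210 | 2 | 162 | 86 ; EN101 | 3 | 213 | 83 ; PH150 | 2 | 180 | 91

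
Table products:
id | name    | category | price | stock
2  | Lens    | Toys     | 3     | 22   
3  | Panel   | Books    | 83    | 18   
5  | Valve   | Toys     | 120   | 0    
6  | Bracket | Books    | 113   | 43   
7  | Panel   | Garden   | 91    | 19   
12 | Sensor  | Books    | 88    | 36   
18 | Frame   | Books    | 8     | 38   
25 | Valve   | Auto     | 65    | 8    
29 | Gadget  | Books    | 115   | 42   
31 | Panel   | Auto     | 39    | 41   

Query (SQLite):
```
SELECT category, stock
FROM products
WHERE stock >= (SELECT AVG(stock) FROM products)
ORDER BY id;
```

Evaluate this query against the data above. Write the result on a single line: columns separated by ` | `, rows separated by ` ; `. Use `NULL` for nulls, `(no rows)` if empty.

Scalar subquery: AVG(stock) over all products rows = 26.7.
Keep rows where stock >= that value.

Books | 43 ; Books | 36 ; Books | 38 ; Books | 42 ; Auto | 41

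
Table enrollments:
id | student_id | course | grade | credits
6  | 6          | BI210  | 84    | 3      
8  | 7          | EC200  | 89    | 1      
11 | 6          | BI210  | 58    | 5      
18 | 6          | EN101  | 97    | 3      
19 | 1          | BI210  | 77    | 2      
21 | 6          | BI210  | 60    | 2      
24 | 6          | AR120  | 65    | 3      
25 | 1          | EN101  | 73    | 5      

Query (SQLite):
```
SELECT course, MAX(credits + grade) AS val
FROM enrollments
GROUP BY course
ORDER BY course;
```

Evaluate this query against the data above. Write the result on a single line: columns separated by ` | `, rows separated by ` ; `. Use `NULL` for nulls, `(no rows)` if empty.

For each row compute credits + grade.
Group by course; take MAX of the expression per group.
  AR120: ids {24} → MAX(credits + grade)=68
  BI210: ids {6, 11, 19, 21} → MAX(credits + grade)=87
  EC200: ids {8} → MAX(credits + grade)=90
  EN101: ids {18, 25} → MAX(credits + grade)=100

AR120 | 68 ; BI210 | 87 ; EC200 | 90 ; EN101 | 100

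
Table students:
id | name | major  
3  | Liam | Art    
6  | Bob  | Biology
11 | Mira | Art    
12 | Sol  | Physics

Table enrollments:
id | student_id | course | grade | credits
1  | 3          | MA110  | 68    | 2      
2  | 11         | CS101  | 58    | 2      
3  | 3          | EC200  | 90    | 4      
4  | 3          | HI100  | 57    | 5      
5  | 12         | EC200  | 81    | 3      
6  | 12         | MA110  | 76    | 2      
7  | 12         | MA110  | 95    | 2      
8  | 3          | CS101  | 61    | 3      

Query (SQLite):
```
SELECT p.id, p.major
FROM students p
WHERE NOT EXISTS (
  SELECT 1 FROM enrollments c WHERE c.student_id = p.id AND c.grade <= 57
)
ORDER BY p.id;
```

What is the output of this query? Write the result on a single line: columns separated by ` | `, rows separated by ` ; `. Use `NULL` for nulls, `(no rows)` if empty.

For each students row, check whether any enrollments with matching student_id has grade <= 57.
Keep rows where that is false.

6 | Biology ; 11 | Art ; 12 | Physics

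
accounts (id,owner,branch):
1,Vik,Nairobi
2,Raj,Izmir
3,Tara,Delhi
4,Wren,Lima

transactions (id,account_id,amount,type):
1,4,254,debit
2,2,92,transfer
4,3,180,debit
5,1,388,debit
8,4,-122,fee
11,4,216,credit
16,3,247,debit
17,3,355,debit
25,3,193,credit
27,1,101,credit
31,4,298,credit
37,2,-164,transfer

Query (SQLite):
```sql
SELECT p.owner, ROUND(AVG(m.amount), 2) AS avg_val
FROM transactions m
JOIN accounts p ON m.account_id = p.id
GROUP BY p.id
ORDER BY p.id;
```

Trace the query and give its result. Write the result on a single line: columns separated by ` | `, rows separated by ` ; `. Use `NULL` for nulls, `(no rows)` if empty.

Vik | 244.5 ; Raj | -36 ; Tara | 243.75 ; Wren | 161.5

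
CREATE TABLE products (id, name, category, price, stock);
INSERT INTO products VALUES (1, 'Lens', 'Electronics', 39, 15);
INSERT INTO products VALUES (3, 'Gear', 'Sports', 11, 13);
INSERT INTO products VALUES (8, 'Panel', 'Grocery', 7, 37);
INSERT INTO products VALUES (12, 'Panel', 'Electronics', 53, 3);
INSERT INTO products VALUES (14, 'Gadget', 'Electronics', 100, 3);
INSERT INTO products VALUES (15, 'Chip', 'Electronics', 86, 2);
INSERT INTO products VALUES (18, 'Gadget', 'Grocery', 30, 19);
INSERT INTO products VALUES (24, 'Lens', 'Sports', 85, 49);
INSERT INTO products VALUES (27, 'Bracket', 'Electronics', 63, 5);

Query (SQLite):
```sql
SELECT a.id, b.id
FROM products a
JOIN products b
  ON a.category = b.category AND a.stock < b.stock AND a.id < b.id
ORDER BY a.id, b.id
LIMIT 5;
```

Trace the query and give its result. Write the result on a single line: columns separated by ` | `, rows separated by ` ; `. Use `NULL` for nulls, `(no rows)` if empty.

Pairs (a,b) with same category, a.stock < b.stock, a.id < b.id.
category groups: Electronics:{1,12,14,15,27} Grocery:{8,18} Sports:{3,24}
Ordered by (a.id, b.id); first 5.

3 | 24 ; 12 | 27 ; 14 | 27 ; 15 | 27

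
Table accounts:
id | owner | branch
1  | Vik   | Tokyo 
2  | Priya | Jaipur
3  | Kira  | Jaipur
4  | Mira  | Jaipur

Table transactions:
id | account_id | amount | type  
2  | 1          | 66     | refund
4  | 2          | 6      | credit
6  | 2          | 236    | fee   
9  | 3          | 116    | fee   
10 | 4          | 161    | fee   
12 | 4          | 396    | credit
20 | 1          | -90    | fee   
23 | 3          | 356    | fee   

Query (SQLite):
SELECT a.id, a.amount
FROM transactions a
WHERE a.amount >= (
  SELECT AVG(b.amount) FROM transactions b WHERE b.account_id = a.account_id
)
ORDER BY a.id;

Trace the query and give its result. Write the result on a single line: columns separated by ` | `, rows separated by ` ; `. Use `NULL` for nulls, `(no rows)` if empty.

2 | 66 ; 6 | 236 ; 12 | 396 ; 23 | 356

For each transactions row a, compute AVG(amount) over rows sharing a.account_id.
Keep row a if a.amount >= that per-group AVG.
  account_id=1: AVG(amount) = -12.0
  account_id=2: AVG(amount) = 121.0
  account_id=3: AVG(amount) = 236.0
  account_id=4: AVG(amount) = 278.5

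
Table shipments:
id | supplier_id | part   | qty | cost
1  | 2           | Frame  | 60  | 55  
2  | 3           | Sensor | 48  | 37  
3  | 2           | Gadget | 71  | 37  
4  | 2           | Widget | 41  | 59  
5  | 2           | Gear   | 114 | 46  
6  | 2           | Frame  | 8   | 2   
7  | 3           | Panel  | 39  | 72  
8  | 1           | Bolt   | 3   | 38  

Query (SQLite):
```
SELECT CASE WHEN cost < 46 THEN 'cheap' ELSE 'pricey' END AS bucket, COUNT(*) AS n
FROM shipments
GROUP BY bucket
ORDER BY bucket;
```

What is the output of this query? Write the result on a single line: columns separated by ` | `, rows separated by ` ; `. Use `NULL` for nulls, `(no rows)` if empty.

cheap | 4 ; pricey | 4

Bucket rows by cost < 46 → 'cheap' else 'pricey'; count each bucket.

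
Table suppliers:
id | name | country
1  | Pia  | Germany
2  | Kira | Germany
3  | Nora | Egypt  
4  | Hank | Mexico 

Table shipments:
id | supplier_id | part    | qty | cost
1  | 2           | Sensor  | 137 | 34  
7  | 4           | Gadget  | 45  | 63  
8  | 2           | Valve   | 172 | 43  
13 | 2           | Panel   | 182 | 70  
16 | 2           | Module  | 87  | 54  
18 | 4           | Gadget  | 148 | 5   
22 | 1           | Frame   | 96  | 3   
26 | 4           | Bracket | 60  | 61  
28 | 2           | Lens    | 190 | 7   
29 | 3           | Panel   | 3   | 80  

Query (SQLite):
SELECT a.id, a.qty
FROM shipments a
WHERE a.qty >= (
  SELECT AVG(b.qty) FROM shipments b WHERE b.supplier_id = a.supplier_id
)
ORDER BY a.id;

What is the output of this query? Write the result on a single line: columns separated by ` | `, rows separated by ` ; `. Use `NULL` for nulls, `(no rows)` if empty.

8 | 172 ; 13 | 182 ; 18 | 148 ; 22 | 96 ; 28 | 190 ; 29 | 3

For each shipments row a, compute AVG(qty) over rows sharing a.supplier_id.
Keep row a if a.qty >= that per-group AVG.
  supplier_id=1: AVG(qty) = 96.0
  supplier_id=2: AVG(qty) = 153.6
  supplier_id=3: AVG(qty) = 3.0
  supplier_id=4: AVG(qty) = 84.333333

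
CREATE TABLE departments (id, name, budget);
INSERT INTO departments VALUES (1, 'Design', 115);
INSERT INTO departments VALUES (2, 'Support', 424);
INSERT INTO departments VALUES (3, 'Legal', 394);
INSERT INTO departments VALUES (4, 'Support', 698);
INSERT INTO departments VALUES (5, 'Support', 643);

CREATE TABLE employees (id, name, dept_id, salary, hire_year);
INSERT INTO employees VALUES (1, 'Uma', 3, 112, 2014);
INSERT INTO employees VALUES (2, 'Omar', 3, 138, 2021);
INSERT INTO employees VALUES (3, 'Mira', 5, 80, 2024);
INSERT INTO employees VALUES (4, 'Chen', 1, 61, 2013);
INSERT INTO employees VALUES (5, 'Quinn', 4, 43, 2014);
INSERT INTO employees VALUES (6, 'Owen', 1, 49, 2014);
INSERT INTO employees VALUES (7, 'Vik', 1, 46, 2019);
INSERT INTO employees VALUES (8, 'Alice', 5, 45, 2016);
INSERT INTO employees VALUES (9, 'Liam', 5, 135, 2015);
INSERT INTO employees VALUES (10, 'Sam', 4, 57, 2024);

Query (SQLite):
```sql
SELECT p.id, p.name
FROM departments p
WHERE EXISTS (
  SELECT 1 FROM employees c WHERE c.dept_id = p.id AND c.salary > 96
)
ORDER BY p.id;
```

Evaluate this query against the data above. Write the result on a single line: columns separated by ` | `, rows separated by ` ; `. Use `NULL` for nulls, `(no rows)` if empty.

For each departments row, check whether any employees with matching dept_id has salary > 96.
Keep rows where that is true.

3 | Legal ; 5 | Support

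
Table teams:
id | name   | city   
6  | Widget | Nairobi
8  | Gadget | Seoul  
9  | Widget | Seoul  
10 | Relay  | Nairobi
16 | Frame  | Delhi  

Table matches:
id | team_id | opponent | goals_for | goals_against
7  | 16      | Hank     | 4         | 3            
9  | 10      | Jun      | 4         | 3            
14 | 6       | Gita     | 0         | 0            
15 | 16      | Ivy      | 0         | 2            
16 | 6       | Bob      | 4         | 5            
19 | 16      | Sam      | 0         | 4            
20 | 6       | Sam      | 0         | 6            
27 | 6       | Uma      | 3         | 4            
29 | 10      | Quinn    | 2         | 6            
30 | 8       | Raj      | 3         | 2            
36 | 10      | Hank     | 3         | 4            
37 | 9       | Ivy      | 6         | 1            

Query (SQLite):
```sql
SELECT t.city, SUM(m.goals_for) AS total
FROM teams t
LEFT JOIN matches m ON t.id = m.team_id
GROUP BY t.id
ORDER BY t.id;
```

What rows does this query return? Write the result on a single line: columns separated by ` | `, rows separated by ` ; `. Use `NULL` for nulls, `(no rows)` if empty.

LEFT JOIN keeps every teams row; unmatched ones get NULL for matches columns.
Group by teams.id and compute SUM(m.goals_for). SUM over an all-NULL group is NULL.
  6: ids {14, 16, 20, 27} → SUM(m.goals_for)=7
  8: ids {30} → SUM(m.goals_for)=3
  9: ids {37} → SUM(m.goals_for)=6
  10: ids {9, 29, 36} → SUM(m.goals_for)=9
  16: ids {7, 15, 19} → SUM(m.goals_for)=4

Nairobi | 7 ; Seoul | 3 ; Seoul | 6 ; Nairobi | 9 ; Delhi | 4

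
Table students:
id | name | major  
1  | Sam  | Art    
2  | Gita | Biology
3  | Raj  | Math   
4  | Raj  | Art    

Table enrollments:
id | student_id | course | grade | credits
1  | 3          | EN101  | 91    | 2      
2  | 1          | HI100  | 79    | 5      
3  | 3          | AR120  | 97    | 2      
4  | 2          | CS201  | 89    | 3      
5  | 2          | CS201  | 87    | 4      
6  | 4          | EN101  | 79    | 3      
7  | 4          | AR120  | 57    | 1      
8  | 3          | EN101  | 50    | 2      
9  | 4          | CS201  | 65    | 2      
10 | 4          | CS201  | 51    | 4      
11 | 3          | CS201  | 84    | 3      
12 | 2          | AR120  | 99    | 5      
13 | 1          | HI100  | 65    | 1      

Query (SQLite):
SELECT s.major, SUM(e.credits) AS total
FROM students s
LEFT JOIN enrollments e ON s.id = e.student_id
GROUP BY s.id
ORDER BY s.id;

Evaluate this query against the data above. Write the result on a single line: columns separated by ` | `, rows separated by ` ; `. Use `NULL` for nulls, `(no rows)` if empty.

LEFT JOIN keeps every students row; unmatched ones get NULL for enrollments columns.
Group by students.id and compute SUM(e.credits). SUM over an all-NULL group is NULL.
  1: ids {2, 13} → SUM(e.credits)=6
  2: ids {4, 5, 12} → SUM(e.credits)=12
  3: ids {1, 3, 8, 11} → SUM(e.credits)=9
  4: ids {6, 7, 9, 10} → SUM(e.credits)=10

Art | 6 ; Biology | 12 ; Math | 9 ; Art | 10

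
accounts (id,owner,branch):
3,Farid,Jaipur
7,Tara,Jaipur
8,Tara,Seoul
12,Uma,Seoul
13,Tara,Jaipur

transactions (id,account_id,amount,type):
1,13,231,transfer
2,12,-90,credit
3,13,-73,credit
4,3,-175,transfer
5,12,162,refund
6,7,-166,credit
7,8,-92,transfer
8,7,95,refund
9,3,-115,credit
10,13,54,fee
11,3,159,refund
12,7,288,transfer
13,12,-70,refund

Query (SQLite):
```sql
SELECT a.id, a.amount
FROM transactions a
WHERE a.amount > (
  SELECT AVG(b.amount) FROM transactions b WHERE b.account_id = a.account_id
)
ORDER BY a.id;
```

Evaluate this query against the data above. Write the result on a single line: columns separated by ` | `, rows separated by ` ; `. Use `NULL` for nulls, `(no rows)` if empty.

For each transactions row a, compute AVG(amount) over rows sharing a.account_id.
Keep row a if a.amount > that per-group AVG.
  account_id=3: AVG(amount) = -43.666667
  account_id=7: AVG(amount) = 72.333333
  account_id=8: AVG(amount) = -92.0
  account_id=12: AVG(amount) = 0.666667
  account_id=13: AVG(amount) = 70.666667

1 | 231 ; 5 | 162 ; 8 | 95 ; 11 | 159 ; 12 | 288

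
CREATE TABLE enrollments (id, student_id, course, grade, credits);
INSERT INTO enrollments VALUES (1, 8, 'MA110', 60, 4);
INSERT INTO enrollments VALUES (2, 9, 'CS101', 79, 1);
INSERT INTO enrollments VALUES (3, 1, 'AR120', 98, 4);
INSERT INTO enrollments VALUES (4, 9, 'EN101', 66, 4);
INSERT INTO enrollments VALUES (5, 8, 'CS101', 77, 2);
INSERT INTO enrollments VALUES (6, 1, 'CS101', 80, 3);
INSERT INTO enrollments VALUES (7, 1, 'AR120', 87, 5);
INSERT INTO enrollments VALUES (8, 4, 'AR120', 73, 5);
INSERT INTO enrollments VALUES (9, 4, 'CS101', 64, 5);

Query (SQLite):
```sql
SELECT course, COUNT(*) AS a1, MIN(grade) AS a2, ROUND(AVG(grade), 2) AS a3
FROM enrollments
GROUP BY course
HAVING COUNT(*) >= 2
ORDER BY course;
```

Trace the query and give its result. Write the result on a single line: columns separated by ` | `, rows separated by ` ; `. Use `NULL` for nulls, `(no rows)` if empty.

Group enrollments by course.
Per group compute: COUNT(*), MIN(grade), ROUND(AVG(grade), 2).
HAVING: drop groups with fewer than 2 rows.
  AR120: ids {3, 7, 8} → COUNT(*)=3, MIN(grade)=73, ROUND(AVG(grade), 2)=86
  CS101: ids {2, 5, 6, 9} → COUNT(*)=4, MIN(grade)=64, ROUND(AVG(grade), 2)=75
  EN101: ids {4} → COUNT(*)=1, MIN(grade)=66, ROUND(AVG(grade), 2)=66
  MA110: ids {1} → COUNT(*)=1, MIN(grade)=60, ROUND(AVG(grade), 2)=60

AR120 | 3 | 73 | 86 ; CS101 | 4 | 64 | 75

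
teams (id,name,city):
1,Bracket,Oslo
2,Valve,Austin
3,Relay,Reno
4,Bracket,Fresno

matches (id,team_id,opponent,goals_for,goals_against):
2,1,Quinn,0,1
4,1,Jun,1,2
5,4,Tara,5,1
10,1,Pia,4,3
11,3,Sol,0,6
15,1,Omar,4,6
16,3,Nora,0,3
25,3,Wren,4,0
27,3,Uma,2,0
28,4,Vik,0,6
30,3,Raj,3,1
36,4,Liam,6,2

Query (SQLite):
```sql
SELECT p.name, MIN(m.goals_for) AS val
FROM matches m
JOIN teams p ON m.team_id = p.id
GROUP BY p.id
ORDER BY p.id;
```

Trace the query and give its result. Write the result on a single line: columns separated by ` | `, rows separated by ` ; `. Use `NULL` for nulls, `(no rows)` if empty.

Bracket | 0 ; Relay | 0 ; Bracket | 0

Join each matches row to its teams via team_id.
Group joined rows by teams.id; compute MIN(m.goals_for) per group.
  1: ids {2, 4, 10, 15} → MIN(m.goals_for)=0
  3: ids {11, 16, 25, 27, 30} → MIN(m.goals_for)=0
  4: ids {5, 28, 36} → MIN(m.goals_for)=0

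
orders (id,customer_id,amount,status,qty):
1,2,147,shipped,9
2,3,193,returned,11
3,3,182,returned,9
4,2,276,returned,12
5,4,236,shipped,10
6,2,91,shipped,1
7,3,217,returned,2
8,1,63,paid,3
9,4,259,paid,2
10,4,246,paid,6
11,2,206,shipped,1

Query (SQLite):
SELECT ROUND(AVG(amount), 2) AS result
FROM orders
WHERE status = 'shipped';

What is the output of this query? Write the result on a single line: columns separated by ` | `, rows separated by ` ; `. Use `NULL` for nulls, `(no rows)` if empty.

170

Rows where status='shipped' → amount values: [147, 236, 91, 206].
AVG = 680 / 4 (rounded to 2 dp).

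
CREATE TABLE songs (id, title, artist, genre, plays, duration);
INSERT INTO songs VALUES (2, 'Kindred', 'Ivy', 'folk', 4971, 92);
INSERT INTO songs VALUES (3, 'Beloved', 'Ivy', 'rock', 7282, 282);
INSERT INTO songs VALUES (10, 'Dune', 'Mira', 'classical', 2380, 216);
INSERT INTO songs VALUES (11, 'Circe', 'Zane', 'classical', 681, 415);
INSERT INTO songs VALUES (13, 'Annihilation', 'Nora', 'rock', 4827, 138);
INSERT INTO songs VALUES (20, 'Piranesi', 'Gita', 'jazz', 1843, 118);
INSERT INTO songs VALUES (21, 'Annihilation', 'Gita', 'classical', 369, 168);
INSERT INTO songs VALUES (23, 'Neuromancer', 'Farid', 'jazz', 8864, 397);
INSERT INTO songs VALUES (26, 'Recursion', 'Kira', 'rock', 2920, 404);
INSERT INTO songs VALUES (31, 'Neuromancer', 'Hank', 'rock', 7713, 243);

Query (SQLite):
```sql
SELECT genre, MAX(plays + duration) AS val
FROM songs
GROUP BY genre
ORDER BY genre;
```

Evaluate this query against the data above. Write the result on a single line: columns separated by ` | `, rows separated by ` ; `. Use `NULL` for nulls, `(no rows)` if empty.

For each row compute plays + duration.
Group by genre; take MAX of the expression per group.
  classical: ids {10, 11, 21} → MAX(plays + duration)=2596
  folk: ids {2} → MAX(plays + duration)=5063
  jazz: ids {20, 23} → MAX(plays + duration)=9261
  rock: ids {3, 13, 26, 31} → MAX(plays + duration)=7956

classical | 2596 ; folk | 5063 ; jazz | 9261 ; rock | 7956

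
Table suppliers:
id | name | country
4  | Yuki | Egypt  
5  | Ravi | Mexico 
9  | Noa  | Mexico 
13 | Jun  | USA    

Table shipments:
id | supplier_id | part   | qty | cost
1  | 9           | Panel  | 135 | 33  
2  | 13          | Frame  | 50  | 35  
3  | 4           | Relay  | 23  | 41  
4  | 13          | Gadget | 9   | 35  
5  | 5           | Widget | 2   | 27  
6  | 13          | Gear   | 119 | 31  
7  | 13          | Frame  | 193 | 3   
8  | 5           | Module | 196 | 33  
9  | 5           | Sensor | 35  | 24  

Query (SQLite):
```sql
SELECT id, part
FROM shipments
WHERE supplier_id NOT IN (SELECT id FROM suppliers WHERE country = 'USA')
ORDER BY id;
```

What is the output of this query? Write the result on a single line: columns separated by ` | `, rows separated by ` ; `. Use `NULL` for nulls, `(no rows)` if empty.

1 | Panel ; 3 | Relay ; 5 | Widget ; 8 | Module ; 9 | Sensor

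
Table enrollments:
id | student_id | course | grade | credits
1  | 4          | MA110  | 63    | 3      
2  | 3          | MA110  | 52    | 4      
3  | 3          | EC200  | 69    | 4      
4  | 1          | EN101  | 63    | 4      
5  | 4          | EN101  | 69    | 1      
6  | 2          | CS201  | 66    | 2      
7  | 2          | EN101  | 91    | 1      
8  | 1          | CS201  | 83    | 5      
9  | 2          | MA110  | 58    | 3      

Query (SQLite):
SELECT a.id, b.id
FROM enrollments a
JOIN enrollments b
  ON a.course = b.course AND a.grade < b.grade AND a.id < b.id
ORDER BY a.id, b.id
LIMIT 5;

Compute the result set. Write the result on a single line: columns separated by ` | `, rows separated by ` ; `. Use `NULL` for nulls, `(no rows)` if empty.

2 | 9 ; 4 | 5 ; 4 | 7 ; 5 | 7 ; 6 | 8

Pairs (a,b) with same course, a.grade < b.grade, a.id < b.id.
course groups: CS201:{6,8} EC200:{3} EN101:{4,5,7} MA110:{1,2,9}
Ordered by (a.id, b.id); first 5.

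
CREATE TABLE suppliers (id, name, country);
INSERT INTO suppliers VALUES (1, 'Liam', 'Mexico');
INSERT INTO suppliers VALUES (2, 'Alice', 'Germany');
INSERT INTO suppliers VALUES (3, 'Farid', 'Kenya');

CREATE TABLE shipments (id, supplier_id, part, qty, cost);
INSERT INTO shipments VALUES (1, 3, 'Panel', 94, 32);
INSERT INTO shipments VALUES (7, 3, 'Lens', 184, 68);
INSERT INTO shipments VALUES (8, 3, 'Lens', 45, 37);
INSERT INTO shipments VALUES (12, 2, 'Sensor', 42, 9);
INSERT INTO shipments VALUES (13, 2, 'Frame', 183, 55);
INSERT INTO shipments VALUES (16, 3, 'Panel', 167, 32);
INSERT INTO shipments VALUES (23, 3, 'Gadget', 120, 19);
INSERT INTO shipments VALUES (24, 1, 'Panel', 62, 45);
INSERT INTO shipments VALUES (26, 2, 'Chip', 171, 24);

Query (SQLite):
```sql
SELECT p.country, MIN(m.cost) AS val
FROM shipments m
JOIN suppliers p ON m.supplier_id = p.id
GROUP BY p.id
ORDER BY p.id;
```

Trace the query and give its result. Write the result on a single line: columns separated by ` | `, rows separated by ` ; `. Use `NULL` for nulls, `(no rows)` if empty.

Mexico | 45 ; Germany | 9 ; Kenya | 19

Join each shipments row to its suppliers via supplier_id.
Group joined rows by suppliers.id; compute MIN(m.cost) per group.
  1: ids {24} → MIN(m.cost)=45
  2: ids {12, 13, 26} → MIN(m.cost)=9
  3: ids {1, 7, 8, 16, 23} → MIN(m.cost)=19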